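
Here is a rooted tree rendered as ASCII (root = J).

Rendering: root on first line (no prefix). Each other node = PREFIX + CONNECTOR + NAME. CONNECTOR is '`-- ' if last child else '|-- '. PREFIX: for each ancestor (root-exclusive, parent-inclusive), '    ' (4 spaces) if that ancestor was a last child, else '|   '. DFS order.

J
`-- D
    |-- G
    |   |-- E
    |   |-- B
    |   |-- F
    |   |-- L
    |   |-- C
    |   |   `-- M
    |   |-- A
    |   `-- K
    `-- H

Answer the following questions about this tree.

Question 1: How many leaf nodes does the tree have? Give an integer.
Answer: 8

Derivation:
Leaves (nodes with no children): A, B, E, F, H, K, L, M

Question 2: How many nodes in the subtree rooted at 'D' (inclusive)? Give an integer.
Answer: 11

Derivation:
Subtree rooted at D contains: A, B, C, D, E, F, G, H, K, L, M
Count = 11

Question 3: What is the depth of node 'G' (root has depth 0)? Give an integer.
Answer: 2

Derivation:
Path from root to G: J -> D -> G
Depth = number of edges = 2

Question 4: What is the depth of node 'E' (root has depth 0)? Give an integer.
Path from root to E: J -> D -> G -> E
Depth = number of edges = 3

Answer: 3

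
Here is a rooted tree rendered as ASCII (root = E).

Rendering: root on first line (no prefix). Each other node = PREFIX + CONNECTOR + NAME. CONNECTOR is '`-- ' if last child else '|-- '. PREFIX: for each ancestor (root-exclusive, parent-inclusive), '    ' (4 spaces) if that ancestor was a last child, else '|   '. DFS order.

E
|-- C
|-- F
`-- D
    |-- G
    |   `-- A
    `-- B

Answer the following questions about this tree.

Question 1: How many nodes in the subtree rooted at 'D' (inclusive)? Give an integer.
Answer: 4

Derivation:
Subtree rooted at D contains: A, B, D, G
Count = 4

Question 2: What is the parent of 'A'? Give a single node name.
Answer: G

Derivation:
Scan adjacency: A appears as child of G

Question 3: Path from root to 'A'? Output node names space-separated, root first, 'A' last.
Answer: E D G A

Derivation:
Walk down from root: E -> D -> G -> A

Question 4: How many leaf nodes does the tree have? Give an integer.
Leaves (nodes with no children): A, B, C, F

Answer: 4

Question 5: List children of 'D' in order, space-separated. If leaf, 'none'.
Node D's children (from adjacency): G, B

Answer: G B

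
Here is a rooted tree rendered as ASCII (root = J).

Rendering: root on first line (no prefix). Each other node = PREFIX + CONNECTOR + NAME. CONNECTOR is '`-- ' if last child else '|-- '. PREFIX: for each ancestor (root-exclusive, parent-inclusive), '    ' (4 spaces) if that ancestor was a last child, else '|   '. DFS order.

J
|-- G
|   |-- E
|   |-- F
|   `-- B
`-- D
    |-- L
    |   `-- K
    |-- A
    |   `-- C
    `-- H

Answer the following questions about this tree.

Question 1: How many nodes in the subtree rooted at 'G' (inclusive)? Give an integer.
Subtree rooted at G contains: B, E, F, G
Count = 4

Answer: 4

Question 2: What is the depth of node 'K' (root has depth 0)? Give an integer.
Answer: 3

Derivation:
Path from root to K: J -> D -> L -> K
Depth = number of edges = 3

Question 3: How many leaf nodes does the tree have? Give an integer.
Answer: 6

Derivation:
Leaves (nodes with no children): B, C, E, F, H, K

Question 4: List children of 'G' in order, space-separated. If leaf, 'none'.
Answer: E F B

Derivation:
Node G's children (from adjacency): E, F, B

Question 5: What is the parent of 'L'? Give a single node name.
Scan adjacency: L appears as child of D

Answer: D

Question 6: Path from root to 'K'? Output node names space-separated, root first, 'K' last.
Walk down from root: J -> D -> L -> K

Answer: J D L K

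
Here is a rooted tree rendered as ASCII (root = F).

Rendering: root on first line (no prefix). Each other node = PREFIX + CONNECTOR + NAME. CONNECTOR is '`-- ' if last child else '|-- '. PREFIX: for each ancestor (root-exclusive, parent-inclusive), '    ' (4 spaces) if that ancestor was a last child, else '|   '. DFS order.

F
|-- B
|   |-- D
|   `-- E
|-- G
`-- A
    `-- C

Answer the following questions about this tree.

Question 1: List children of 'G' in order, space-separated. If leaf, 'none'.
Answer: none

Derivation:
Node G's children (from adjacency): (leaf)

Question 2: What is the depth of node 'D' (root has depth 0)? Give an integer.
Path from root to D: F -> B -> D
Depth = number of edges = 2

Answer: 2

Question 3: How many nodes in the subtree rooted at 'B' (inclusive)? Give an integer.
Subtree rooted at B contains: B, D, E
Count = 3

Answer: 3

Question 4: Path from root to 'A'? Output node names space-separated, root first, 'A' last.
Answer: F A

Derivation:
Walk down from root: F -> A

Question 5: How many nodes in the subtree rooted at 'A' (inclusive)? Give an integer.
Answer: 2

Derivation:
Subtree rooted at A contains: A, C
Count = 2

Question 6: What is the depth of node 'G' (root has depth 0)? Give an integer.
Path from root to G: F -> G
Depth = number of edges = 1

Answer: 1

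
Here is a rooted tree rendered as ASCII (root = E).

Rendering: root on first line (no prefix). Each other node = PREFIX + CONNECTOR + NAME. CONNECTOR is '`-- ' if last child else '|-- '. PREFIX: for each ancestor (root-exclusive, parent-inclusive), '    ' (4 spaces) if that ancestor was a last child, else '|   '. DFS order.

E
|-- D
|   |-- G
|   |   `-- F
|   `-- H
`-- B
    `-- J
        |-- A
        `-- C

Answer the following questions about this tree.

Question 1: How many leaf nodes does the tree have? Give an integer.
Leaves (nodes with no children): A, C, F, H

Answer: 4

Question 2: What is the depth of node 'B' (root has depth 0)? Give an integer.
Answer: 1

Derivation:
Path from root to B: E -> B
Depth = number of edges = 1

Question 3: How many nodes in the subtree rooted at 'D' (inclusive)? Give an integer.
Answer: 4

Derivation:
Subtree rooted at D contains: D, F, G, H
Count = 4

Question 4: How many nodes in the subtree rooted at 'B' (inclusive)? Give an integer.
Answer: 4

Derivation:
Subtree rooted at B contains: A, B, C, J
Count = 4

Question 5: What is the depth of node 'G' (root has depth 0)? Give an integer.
Answer: 2

Derivation:
Path from root to G: E -> D -> G
Depth = number of edges = 2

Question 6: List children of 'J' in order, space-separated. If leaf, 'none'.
Answer: A C

Derivation:
Node J's children (from adjacency): A, C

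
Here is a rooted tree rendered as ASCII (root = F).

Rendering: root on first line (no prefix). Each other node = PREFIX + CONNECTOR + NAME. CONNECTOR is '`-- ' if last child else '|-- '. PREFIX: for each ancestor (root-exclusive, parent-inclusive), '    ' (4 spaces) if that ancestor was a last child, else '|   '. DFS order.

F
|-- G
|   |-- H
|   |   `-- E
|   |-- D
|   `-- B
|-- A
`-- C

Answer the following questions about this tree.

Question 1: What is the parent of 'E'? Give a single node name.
Answer: H

Derivation:
Scan adjacency: E appears as child of H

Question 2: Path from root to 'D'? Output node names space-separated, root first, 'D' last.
Walk down from root: F -> G -> D

Answer: F G D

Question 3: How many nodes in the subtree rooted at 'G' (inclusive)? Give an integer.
Subtree rooted at G contains: B, D, E, G, H
Count = 5

Answer: 5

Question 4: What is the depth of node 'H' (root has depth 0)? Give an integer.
Path from root to H: F -> G -> H
Depth = number of edges = 2

Answer: 2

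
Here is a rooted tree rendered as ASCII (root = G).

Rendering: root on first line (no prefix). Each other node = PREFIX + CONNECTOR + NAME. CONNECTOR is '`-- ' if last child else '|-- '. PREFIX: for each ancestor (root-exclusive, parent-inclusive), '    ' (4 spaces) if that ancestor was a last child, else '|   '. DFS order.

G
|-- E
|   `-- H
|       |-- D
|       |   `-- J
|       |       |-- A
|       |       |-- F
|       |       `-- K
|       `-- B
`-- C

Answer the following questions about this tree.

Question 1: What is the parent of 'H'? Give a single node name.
Scan adjacency: H appears as child of E

Answer: E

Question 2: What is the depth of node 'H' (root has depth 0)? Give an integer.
Path from root to H: G -> E -> H
Depth = number of edges = 2

Answer: 2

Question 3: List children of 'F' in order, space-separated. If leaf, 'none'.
Node F's children (from adjacency): (leaf)

Answer: none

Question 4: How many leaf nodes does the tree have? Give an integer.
Answer: 5

Derivation:
Leaves (nodes with no children): A, B, C, F, K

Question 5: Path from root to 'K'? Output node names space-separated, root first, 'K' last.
Answer: G E H D J K

Derivation:
Walk down from root: G -> E -> H -> D -> J -> K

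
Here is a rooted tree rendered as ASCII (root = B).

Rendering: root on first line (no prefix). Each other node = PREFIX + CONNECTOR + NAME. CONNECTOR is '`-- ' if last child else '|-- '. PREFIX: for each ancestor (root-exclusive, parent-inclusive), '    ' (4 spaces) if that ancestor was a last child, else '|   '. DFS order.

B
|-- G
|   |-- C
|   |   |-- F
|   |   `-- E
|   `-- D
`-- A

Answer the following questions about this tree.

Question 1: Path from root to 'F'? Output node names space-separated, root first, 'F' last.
Walk down from root: B -> G -> C -> F

Answer: B G C F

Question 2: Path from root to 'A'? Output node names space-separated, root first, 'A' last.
Answer: B A

Derivation:
Walk down from root: B -> A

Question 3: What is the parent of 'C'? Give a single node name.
Scan adjacency: C appears as child of G

Answer: G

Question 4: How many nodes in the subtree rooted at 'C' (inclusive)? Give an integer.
Subtree rooted at C contains: C, E, F
Count = 3

Answer: 3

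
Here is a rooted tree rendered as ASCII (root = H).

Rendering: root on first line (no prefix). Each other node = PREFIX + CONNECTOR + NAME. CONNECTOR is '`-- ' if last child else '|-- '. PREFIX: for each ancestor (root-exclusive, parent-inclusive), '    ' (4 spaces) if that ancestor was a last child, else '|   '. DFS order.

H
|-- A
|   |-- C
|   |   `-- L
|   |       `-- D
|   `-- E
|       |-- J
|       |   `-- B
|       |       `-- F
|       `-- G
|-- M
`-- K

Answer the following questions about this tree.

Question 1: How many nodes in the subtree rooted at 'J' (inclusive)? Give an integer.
Answer: 3

Derivation:
Subtree rooted at J contains: B, F, J
Count = 3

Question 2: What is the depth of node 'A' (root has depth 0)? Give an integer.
Path from root to A: H -> A
Depth = number of edges = 1

Answer: 1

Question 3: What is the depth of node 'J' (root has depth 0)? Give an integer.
Answer: 3

Derivation:
Path from root to J: H -> A -> E -> J
Depth = number of edges = 3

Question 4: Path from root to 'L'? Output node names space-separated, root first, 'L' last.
Answer: H A C L

Derivation:
Walk down from root: H -> A -> C -> L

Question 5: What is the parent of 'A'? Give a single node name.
Answer: H

Derivation:
Scan adjacency: A appears as child of H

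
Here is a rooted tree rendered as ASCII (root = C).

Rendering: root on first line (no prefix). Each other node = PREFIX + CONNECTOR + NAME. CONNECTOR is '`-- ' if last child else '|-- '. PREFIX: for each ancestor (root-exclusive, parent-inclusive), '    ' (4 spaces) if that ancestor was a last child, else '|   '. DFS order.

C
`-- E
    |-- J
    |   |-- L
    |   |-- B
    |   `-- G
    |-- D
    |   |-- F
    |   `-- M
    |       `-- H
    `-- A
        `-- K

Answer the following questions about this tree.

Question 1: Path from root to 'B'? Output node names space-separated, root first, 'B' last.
Answer: C E J B

Derivation:
Walk down from root: C -> E -> J -> B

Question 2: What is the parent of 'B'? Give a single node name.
Answer: J

Derivation:
Scan adjacency: B appears as child of J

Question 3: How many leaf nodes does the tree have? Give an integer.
Leaves (nodes with no children): B, F, G, H, K, L

Answer: 6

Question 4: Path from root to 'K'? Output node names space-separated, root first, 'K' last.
Walk down from root: C -> E -> A -> K

Answer: C E A K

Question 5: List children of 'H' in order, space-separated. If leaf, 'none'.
Answer: none

Derivation:
Node H's children (from adjacency): (leaf)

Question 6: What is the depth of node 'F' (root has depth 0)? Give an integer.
Path from root to F: C -> E -> D -> F
Depth = number of edges = 3

Answer: 3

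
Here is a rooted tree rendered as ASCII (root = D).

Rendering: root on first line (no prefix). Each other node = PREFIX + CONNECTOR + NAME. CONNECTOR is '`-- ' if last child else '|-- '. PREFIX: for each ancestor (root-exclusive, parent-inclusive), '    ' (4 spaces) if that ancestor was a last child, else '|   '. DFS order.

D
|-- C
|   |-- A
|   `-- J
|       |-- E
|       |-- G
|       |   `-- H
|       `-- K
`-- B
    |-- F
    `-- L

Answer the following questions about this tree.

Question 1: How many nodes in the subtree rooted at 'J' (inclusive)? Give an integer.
Subtree rooted at J contains: E, G, H, J, K
Count = 5

Answer: 5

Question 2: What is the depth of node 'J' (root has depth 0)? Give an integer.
Answer: 2

Derivation:
Path from root to J: D -> C -> J
Depth = number of edges = 2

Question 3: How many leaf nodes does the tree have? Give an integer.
Answer: 6

Derivation:
Leaves (nodes with no children): A, E, F, H, K, L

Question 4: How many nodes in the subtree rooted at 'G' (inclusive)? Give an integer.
Subtree rooted at G contains: G, H
Count = 2

Answer: 2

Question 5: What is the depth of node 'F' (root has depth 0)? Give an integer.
Path from root to F: D -> B -> F
Depth = number of edges = 2

Answer: 2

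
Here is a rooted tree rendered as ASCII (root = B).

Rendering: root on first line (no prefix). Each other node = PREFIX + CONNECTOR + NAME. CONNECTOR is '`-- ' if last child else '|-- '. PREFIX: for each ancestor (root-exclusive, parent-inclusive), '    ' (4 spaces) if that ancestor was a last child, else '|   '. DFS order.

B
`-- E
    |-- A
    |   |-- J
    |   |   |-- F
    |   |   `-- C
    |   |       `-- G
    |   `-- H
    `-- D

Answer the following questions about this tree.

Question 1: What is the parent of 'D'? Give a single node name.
Scan adjacency: D appears as child of E

Answer: E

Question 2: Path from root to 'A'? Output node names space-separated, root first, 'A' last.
Walk down from root: B -> E -> A

Answer: B E A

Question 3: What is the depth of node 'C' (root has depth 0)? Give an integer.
Answer: 4

Derivation:
Path from root to C: B -> E -> A -> J -> C
Depth = number of edges = 4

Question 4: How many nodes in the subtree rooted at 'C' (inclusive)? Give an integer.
Answer: 2

Derivation:
Subtree rooted at C contains: C, G
Count = 2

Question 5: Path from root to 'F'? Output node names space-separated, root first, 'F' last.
Answer: B E A J F

Derivation:
Walk down from root: B -> E -> A -> J -> F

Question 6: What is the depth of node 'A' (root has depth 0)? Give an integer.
Answer: 2

Derivation:
Path from root to A: B -> E -> A
Depth = number of edges = 2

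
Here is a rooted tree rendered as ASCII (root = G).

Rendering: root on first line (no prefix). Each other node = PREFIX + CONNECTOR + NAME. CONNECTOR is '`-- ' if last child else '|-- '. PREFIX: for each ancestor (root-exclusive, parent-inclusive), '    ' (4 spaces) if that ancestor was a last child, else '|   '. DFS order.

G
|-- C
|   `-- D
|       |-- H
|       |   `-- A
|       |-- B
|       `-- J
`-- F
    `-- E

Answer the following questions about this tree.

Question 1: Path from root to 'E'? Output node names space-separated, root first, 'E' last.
Answer: G F E

Derivation:
Walk down from root: G -> F -> E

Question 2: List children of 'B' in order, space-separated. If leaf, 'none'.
Node B's children (from adjacency): (leaf)

Answer: none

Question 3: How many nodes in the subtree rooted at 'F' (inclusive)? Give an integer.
Subtree rooted at F contains: E, F
Count = 2

Answer: 2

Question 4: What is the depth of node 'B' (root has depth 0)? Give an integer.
Answer: 3

Derivation:
Path from root to B: G -> C -> D -> B
Depth = number of edges = 3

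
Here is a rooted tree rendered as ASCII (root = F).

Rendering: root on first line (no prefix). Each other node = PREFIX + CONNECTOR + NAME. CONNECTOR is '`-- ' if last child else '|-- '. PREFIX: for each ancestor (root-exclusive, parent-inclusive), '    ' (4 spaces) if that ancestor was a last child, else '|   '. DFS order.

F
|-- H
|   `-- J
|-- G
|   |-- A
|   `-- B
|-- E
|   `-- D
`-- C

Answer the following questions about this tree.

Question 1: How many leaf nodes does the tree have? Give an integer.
Leaves (nodes with no children): A, B, C, D, J

Answer: 5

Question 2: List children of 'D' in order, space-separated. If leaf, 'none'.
Node D's children (from adjacency): (leaf)

Answer: none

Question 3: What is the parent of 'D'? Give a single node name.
Answer: E

Derivation:
Scan adjacency: D appears as child of E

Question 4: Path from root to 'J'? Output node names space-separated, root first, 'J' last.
Walk down from root: F -> H -> J

Answer: F H J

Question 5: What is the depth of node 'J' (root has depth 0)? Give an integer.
Answer: 2

Derivation:
Path from root to J: F -> H -> J
Depth = number of edges = 2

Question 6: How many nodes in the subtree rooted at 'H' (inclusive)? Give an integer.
Answer: 2

Derivation:
Subtree rooted at H contains: H, J
Count = 2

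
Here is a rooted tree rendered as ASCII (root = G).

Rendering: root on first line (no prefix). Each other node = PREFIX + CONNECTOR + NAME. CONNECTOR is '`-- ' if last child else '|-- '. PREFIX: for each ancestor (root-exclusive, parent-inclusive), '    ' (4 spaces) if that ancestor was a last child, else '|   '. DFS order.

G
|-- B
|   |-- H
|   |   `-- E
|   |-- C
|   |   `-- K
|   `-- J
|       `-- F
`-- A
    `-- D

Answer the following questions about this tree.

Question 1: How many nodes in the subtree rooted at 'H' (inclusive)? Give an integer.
Subtree rooted at H contains: E, H
Count = 2

Answer: 2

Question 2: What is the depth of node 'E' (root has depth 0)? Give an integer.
Answer: 3

Derivation:
Path from root to E: G -> B -> H -> E
Depth = number of edges = 3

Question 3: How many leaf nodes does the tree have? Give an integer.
Leaves (nodes with no children): D, E, F, K

Answer: 4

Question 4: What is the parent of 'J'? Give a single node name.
Scan adjacency: J appears as child of B

Answer: B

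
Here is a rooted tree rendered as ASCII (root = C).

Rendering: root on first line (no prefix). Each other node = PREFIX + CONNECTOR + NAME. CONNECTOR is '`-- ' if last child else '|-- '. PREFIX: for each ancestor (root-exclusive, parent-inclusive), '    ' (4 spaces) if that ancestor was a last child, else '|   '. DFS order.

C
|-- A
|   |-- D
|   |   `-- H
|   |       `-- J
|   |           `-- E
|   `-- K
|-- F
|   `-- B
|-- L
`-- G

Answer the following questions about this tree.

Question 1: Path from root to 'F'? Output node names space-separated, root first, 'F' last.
Walk down from root: C -> F

Answer: C F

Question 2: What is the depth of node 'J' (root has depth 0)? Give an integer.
Path from root to J: C -> A -> D -> H -> J
Depth = number of edges = 4

Answer: 4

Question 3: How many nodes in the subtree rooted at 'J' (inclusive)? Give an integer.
Answer: 2

Derivation:
Subtree rooted at J contains: E, J
Count = 2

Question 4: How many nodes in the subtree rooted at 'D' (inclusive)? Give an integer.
Answer: 4

Derivation:
Subtree rooted at D contains: D, E, H, J
Count = 4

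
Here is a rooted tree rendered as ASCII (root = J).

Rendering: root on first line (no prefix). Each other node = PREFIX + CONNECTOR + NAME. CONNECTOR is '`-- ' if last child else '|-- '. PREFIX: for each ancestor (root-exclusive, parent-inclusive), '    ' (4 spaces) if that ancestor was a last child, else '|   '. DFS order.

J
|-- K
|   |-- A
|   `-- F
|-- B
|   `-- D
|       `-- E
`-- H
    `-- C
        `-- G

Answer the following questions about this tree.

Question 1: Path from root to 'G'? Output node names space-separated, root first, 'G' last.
Walk down from root: J -> H -> C -> G

Answer: J H C G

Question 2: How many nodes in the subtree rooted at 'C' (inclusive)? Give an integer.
Answer: 2

Derivation:
Subtree rooted at C contains: C, G
Count = 2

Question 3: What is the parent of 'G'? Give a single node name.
Answer: C

Derivation:
Scan adjacency: G appears as child of C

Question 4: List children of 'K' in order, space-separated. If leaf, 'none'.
Answer: A F

Derivation:
Node K's children (from adjacency): A, F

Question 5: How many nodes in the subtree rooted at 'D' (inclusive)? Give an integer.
Subtree rooted at D contains: D, E
Count = 2

Answer: 2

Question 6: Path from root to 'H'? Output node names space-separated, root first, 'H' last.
Walk down from root: J -> H

Answer: J H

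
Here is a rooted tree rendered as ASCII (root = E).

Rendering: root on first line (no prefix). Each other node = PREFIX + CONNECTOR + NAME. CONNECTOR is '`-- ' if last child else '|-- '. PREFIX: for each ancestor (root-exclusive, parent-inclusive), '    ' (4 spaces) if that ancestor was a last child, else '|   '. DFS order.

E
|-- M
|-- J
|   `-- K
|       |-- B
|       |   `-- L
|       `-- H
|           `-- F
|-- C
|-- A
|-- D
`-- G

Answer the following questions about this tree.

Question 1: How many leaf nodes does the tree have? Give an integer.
Leaves (nodes with no children): A, C, D, F, G, L, M

Answer: 7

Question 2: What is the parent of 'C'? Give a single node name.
Scan adjacency: C appears as child of E

Answer: E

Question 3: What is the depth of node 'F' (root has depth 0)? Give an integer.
Answer: 4

Derivation:
Path from root to F: E -> J -> K -> H -> F
Depth = number of edges = 4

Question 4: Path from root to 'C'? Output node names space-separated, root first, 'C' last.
Walk down from root: E -> C

Answer: E C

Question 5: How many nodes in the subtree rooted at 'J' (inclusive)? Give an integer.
Subtree rooted at J contains: B, F, H, J, K, L
Count = 6

Answer: 6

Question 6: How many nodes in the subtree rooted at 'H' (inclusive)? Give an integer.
Subtree rooted at H contains: F, H
Count = 2

Answer: 2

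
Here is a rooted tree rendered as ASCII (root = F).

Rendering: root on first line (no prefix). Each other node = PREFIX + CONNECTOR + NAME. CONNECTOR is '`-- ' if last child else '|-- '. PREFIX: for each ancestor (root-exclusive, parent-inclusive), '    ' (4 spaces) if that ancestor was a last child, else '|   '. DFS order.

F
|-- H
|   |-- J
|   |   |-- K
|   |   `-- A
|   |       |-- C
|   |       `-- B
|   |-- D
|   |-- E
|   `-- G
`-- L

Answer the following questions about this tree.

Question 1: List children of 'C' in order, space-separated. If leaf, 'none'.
Answer: none

Derivation:
Node C's children (from adjacency): (leaf)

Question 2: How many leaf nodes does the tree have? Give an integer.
Leaves (nodes with no children): B, C, D, E, G, K, L

Answer: 7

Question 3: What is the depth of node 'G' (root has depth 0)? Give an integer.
Path from root to G: F -> H -> G
Depth = number of edges = 2

Answer: 2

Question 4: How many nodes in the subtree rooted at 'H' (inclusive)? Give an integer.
Answer: 9

Derivation:
Subtree rooted at H contains: A, B, C, D, E, G, H, J, K
Count = 9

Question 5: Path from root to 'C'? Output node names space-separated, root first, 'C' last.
Walk down from root: F -> H -> J -> A -> C

Answer: F H J A C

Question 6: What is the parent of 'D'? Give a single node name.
Answer: H

Derivation:
Scan adjacency: D appears as child of H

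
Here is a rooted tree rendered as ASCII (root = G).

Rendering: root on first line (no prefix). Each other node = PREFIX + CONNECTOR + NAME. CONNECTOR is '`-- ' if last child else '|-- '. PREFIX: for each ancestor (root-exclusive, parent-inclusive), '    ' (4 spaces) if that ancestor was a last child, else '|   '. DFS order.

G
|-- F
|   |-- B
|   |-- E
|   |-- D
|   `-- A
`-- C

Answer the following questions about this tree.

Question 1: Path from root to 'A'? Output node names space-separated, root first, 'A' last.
Walk down from root: G -> F -> A

Answer: G F A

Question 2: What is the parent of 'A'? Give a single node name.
Answer: F

Derivation:
Scan adjacency: A appears as child of F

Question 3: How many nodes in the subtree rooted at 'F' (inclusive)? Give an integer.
Subtree rooted at F contains: A, B, D, E, F
Count = 5

Answer: 5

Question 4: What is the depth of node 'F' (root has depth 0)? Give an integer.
Answer: 1

Derivation:
Path from root to F: G -> F
Depth = number of edges = 1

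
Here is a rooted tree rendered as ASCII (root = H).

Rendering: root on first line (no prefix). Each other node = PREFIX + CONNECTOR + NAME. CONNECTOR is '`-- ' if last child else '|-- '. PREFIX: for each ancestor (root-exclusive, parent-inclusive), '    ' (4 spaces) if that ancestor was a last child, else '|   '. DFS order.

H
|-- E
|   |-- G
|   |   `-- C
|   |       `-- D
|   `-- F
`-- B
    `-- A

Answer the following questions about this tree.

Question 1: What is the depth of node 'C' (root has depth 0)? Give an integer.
Answer: 3

Derivation:
Path from root to C: H -> E -> G -> C
Depth = number of edges = 3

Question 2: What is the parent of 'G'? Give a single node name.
Scan adjacency: G appears as child of E

Answer: E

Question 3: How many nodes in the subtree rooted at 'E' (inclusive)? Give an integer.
Subtree rooted at E contains: C, D, E, F, G
Count = 5

Answer: 5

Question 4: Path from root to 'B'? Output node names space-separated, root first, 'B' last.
Walk down from root: H -> B

Answer: H B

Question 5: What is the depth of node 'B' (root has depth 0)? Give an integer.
Path from root to B: H -> B
Depth = number of edges = 1

Answer: 1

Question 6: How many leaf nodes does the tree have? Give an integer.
Answer: 3

Derivation:
Leaves (nodes with no children): A, D, F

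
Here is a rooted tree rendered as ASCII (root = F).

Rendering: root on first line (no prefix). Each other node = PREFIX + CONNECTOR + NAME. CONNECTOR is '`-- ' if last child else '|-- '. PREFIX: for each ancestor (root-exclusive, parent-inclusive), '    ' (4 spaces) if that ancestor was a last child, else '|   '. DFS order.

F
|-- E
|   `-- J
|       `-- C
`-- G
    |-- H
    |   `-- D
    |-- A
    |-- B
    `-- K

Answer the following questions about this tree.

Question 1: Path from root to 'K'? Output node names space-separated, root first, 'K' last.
Answer: F G K

Derivation:
Walk down from root: F -> G -> K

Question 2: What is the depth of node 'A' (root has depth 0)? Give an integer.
Answer: 2

Derivation:
Path from root to A: F -> G -> A
Depth = number of edges = 2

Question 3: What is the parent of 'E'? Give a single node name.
Scan adjacency: E appears as child of F

Answer: F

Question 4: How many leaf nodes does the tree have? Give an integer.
Leaves (nodes with no children): A, B, C, D, K

Answer: 5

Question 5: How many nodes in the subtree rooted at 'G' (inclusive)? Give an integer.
Subtree rooted at G contains: A, B, D, G, H, K
Count = 6

Answer: 6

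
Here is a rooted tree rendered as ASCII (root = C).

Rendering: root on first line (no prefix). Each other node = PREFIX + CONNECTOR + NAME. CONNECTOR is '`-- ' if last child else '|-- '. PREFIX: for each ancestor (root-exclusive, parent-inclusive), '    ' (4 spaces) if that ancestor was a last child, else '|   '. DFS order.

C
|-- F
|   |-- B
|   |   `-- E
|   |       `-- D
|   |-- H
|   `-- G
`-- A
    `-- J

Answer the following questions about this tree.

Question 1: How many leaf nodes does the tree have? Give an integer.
Answer: 4

Derivation:
Leaves (nodes with no children): D, G, H, J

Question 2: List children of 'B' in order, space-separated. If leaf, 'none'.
Answer: E

Derivation:
Node B's children (from adjacency): E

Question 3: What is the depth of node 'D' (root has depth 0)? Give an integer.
Path from root to D: C -> F -> B -> E -> D
Depth = number of edges = 4

Answer: 4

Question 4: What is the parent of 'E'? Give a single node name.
Answer: B

Derivation:
Scan adjacency: E appears as child of B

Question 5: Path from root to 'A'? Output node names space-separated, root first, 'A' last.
Answer: C A

Derivation:
Walk down from root: C -> A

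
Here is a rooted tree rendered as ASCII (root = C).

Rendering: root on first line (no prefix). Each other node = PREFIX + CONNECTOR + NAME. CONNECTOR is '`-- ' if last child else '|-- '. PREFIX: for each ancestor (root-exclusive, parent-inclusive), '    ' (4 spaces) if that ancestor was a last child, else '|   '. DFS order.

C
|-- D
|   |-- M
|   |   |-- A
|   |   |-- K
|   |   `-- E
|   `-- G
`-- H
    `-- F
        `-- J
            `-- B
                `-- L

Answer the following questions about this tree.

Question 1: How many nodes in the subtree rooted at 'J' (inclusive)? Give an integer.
Answer: 3

Derivation:
Subtree rooted at J contains: B, J, L
Count = 3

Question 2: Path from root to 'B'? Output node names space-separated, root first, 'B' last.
Walk down from root: C -> H -> F -> J -> B

Answer: C H F J B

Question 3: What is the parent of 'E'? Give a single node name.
Answer: M

Derivation:
Scan adjacency: E appears as child of M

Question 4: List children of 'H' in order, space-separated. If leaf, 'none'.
Node H's children (from adjacency): F

Answer: F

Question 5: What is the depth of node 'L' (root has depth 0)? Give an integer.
Answer: 5

Derivation:
Path from root to L: C -> H -> F -> J -> B -> L
Depth = number of edges = 5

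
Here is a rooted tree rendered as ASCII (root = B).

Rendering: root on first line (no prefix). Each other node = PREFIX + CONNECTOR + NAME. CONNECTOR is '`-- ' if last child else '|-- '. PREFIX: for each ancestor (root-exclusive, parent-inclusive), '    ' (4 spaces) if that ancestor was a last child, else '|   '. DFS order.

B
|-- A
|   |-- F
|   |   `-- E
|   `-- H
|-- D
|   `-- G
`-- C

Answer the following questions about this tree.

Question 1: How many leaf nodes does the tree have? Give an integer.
Leaves (nodes with no children): C, E, G, H

Answer: 4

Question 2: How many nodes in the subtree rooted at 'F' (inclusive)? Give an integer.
Subtree rooted at F contains: E, F
Count = 2

Answer: 2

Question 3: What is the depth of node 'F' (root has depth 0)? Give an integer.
Answer: 2

Derivation:
Path from root to F: B -> A -> F
Depth = number of edges = 2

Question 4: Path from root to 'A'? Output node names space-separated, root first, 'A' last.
Answer: B A

Derivation:
Walk down from root: B -> A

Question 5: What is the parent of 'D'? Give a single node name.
Scan adjacency: D appears as child of B

Answer: B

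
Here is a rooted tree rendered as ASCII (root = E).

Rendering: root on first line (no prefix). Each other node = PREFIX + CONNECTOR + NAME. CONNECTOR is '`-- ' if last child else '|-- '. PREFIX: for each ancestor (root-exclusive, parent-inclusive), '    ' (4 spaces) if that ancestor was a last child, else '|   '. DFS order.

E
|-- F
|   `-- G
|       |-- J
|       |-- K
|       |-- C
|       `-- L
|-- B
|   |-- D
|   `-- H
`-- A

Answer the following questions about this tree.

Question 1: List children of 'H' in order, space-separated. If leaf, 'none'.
Answer: none

Derivation:
Node H's children (from adjacency): (leaf)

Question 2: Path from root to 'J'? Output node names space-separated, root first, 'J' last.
Answer: E F G J

Derivation:
Walk down from root: E -> F -> G -> J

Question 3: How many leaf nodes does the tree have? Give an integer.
Leaves (nodes with no children): A, C, D, H, J, K, L

Answer: 7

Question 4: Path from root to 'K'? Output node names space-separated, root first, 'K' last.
Walk down from root: E -> F -> G -> K

Answer: E F G K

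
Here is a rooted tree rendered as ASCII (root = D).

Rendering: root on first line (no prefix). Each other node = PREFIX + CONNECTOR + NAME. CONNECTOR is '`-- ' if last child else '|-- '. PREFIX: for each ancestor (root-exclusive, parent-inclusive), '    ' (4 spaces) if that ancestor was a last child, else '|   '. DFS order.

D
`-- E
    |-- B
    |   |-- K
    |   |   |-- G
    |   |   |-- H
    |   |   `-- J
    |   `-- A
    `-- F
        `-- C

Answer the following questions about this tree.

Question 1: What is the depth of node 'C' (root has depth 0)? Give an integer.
Path from root to C: D -> E -> F -> C
Depth = number of edges = 3

Answer: 3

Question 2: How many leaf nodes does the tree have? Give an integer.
Answer: 5

Derivation:
Leaves (nodes with no children): A, C, G, H, J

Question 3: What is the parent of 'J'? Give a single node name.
Scan adjacency: J appears as child of K

Answer: K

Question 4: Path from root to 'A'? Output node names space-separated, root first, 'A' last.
Answer: D E B A

Derivation:
Walk down from root: D -> E -> B -> A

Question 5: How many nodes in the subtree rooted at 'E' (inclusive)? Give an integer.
Subtree rooted at E contains: A, B, C, E, F, G, H, J, K
Count = 9

Answer: 9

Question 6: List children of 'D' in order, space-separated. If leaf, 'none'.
Node D's children (from adjacency): E

Answer: E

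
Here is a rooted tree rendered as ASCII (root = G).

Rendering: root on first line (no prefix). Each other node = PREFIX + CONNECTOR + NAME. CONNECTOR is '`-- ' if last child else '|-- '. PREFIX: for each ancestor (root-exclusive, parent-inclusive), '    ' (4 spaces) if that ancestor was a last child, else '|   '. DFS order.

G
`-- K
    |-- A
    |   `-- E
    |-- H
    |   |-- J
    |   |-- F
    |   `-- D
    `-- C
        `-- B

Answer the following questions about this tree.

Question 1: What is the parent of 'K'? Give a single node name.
Answer: G

Derivation:
Scan adjacency: K appears as child of G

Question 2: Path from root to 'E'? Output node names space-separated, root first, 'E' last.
Walk down from root: G -> K -> A -> E

Answer: G K A E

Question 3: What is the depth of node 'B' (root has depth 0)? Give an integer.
Path from root to B: G -> K -> C -> B
Depth = number of edges = 3

Answer: 3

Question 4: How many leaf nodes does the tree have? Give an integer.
Leaves (nodes with no children): B, D, E, F, J

Answer: 5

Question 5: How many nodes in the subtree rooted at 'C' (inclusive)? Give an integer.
Subtree rooted at C contains: B, C
Count = 2

Answer: 2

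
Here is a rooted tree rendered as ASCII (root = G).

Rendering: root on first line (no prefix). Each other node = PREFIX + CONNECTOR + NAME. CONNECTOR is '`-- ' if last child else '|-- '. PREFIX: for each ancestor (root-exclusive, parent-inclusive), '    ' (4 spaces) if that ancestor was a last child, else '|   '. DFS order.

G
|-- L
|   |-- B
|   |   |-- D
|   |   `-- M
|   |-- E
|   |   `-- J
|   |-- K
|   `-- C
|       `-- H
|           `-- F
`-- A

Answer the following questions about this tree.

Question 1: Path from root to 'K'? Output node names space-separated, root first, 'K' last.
Walk down from root: G -> L -> K

Answer: G L K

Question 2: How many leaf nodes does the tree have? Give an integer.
Answer: 6

Derivation:
Leaves (nodes with no children): A, D, F, J, K, M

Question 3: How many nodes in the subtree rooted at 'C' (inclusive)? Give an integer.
Subtree rooted at C contains: C, F, H
Count = 3

Answer: 3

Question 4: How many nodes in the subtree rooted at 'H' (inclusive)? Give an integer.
Answer: 2

Derivation:
Subtree rooted at H contains: F, H
Count = 2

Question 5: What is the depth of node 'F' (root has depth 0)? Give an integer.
Answer: 4

Derivation:
Path from root to F: G -> L -> C -> H -> F
Depth = number of edges = 4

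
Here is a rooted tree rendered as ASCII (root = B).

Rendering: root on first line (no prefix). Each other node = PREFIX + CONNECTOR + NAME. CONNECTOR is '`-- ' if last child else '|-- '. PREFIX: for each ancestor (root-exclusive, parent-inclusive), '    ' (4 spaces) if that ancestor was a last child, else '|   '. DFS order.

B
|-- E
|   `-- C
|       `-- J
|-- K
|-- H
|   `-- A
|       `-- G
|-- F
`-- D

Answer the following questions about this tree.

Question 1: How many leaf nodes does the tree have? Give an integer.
Answer: 5

Derivation:
Leaves (nodes with no children): D, F, G, J, K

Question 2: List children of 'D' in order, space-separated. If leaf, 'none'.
Answer: none

Derivation:
Node D's children (from adjacency): (leaf)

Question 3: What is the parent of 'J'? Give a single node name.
Scan adjacency: J appears as child of C

Answer: C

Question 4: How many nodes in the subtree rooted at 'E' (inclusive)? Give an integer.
Answer: 3

Derivation:
Subtree rooted at E contains: C, E, J
Count = 3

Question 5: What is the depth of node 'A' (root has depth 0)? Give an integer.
Answer: 2

Derivation:
Path from root to A: B -> H -> A
Depth = number of edges = 2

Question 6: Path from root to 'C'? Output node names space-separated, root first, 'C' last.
Walk down from root: B -> E -> C

Answer: B E C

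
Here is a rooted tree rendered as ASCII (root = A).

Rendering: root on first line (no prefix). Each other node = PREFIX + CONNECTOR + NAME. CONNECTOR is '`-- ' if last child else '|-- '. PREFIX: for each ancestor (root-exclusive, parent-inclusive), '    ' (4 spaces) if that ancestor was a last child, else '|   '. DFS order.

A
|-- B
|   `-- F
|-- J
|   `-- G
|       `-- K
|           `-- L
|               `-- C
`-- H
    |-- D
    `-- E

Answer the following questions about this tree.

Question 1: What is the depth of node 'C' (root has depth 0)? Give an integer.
Answer: 5

Derivation:
Path from root to C: A -> J -> G -> K -> L -> C
Depth = number of edges = 5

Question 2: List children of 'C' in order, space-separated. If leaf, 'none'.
Node C's children (from adjacency): (leaf)

Answer: none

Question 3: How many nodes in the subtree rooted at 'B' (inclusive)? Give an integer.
Subtree rooted at B contains: B, F
Count = 2

Answer: 2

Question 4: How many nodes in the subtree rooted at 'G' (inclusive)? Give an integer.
Answer: 4

Derivation:
Subtree rooted at G contains: C, G, K, L
Count = 4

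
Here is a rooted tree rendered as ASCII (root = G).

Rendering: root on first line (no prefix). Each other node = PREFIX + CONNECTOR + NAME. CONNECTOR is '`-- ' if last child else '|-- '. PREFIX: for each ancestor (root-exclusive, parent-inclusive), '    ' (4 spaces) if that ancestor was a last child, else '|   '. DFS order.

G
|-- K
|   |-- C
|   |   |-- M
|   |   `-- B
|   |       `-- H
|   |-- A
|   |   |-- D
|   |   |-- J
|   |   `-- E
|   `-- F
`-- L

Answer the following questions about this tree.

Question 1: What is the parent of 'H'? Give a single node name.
Scan adjacency: H appears as child of B

Answer: B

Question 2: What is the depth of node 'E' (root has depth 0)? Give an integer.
Path from root to E: G -> K -> A -> E
Depth = number of edges = 3

Answer: 3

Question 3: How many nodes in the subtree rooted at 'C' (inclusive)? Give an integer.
Subtree rooted at C contains: B, C, H, M
Count = 4

Answer: 4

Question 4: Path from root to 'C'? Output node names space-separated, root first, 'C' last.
Answer: G K C

Derivation:
Walk down from root: G -> K -> C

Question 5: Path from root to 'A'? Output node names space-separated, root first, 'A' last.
Answer: G K A

Derivation:
Walk down from root: G -> K -> A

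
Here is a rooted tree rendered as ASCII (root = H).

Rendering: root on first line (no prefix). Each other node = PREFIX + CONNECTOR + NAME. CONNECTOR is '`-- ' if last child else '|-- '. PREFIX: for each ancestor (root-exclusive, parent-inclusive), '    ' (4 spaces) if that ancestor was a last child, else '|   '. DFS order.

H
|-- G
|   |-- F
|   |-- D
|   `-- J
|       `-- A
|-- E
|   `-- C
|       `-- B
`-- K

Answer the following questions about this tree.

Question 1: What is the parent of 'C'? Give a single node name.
Scan adjacency: C appears as child of E

Answer: E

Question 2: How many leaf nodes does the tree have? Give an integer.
Answer: 5

Derivation:
Leaves (nodes with no children): A, B, D, F, K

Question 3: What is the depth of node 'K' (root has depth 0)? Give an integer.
Path from root to K: H -> K
Depth = number of edges = 1

Answer: 1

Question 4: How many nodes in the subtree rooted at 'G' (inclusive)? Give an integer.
Answer: 5

Derivation:
Subtree rooted at G contains: A, D, F, G, J
Count = 5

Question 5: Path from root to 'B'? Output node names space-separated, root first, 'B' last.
Walk down from root: H -> E -> C -> B

Answer: H E C B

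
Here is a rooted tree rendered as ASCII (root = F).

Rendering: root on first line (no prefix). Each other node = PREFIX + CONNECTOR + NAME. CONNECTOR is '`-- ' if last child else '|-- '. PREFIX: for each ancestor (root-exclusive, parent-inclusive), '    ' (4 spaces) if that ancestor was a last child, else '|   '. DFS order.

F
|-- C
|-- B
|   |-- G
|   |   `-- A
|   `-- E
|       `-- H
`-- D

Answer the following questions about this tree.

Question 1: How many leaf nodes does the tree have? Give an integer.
Answer: 4

Derivation:
Leaves (nodes with no children): A, C, D, H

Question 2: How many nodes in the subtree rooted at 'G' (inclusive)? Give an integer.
Subtree rooted at G contains: A, G
Count = 2

Answer: 2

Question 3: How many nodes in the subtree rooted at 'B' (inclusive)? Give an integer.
Subtree rooted at B contains: A, B, E, G, H
Count = 5

Answer: 5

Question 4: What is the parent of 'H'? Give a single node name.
Answer: E

Derivation:
Scan adjacency: H appears as child of E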